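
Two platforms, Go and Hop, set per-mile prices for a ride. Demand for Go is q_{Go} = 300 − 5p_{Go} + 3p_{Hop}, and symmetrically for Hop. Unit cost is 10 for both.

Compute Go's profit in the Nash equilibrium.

Go's profit: π = (p_{Go} − 10)(300 − 5p_{Go} + 3p_{Hop}).
∂π/∂p_{Go} = 350 − 10p_{Go} + 3p_{Hop} = 0 ⇒ p_{Go} = 35 + 0.3p_{Hop}.
Setting p_{Go} = p_{Hop} in the reaction function: p_{Go} = 35 + 0.3p_{Go}, so p_{Go} = 35 / 0.7 = 50.
q_{Go} = 300 − 5·50 + 3·50 = 200.
Profit = (50 − 10)·200 = 8000.

8000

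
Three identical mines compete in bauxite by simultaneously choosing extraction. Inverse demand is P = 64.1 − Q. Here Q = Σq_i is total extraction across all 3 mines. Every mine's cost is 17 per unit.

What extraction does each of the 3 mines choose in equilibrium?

11.775

A representative mine's profit is π_i = q_i(64.1 − Q) − 17q_i, with Q = q_i + Σ_{j≠i} q_j.
First-order condition: 47.1 − 2q_i − Σ_{j≠i} q_j = 0.
With identical mines, set every q_j = q: then 47.1 − 2q − 2q = 0, i.e. q = 47.1/4 = 11.775.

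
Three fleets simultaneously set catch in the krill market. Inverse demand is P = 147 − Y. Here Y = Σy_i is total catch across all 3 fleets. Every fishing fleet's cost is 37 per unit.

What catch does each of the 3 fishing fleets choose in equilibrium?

A representative fishing fleet's profit is π_i = y_i(147 − Y) − 37y_i, with Y = y_i + Σ_{j≠i} y_j.
First-order condition: 110 − 2y_i − Σ_{j≠i} y_j = 0.
With identical fishing fleets, set every y_j = y: then 110 − 2y − 2y = 0, i.e. y = 110/4 = 27.5.

27.5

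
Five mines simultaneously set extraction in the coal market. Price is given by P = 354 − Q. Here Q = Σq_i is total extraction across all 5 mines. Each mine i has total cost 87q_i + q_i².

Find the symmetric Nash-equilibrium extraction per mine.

33.375

A representative mine's profit is π_i = q_i(354 − Q) − 87q_i − q_i², with Q = q_i + Σ_{j≠i} q_j.
First-order condition: 267 − 4q_i − Σ_{j≠i} q_j = 0.
In a symmetric equilibrium every mine chooses the same q, so Σ_{j≠i} q_j = 4q. The condition becomes 267 − 8q = 0, giving q = 267/8 = 33.375.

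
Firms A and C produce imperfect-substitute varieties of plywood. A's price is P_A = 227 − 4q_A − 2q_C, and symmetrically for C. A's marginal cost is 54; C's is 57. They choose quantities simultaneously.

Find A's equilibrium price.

Firm A's profit: π = q_A(227 − 4q_A − 2q_C) − 54q_A.
∂π/∂q_A = 173 − 8q_A − 2q_C = 0 ⇒ q_A = 21.625 − 0.25q_C.
Similarly q_C = 21.25 − 0.25q_A.
Plugging q_C into A's best response: q_A = 21.625 − 0.25(21.25 − 0.25q_A) ⇒ 0.9375q_A = 16.3125, so q_A = 17.4.
Then q_C = 21.25 − 0.25·17.4 = 16.9.
P_A = 227 − 4·17.4 − 2·16.9 = 123.6.

123.6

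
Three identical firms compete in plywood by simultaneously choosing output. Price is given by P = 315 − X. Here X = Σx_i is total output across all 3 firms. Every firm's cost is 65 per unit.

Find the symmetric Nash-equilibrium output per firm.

62.5

A representative firm's profit is π_i = x_i(315 − X) − 65x_i, with X = x_i + Σ_{j≠i} x_j.
First-order condition: 250 − 2x_i − Σ_{j≠i} x_j = 0.
With identical firms, set every x_j = x: then 250 − 2x − 2x = 0, i.e. x = 250/4 = 62.5.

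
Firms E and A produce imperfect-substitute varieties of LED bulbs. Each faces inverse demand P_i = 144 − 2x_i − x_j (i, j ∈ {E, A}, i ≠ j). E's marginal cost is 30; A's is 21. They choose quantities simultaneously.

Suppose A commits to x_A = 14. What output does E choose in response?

25

Firm E's profit: π = x_E(144 − 2x_E − x_A) − 30x_E.
∂π/∂x_E = 114 − 4x_E − x_A = 0 ⇒ x_E = 28.5 − 0.25x_A.
At x_A = 14: x_E = 28.5 − 0.25·14 = 25.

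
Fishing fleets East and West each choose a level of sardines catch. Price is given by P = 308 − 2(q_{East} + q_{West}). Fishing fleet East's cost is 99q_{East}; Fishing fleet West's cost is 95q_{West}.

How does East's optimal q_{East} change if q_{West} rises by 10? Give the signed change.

Fishing fleet East's profit: π = q_{East}(308 − 2(q_{East} + q_{West})) − 99q_{East}.
∂π/∂q_{East} = 209 − 4q_{East} − 2q_{West} = 0, so q_{East} = 52.25 − 0.5q_{West}.
The reaction-function slope is −0.5, so a 10-unit rise in q_{West} moves q_{East} by −0.5 × 10 = −5. East's best response falls — the actions are strategic substitutes.

-5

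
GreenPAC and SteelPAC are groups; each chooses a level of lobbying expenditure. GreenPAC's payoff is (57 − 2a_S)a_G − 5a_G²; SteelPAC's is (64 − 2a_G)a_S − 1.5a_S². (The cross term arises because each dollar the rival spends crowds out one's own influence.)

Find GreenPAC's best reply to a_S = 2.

Expanding GreenPAC's payoff: 57a_G − 2a_Sa_G − 5a_G².
∂π/∂a_G = 57 − 2a_S − 10a_G = 0, so a_G = 5.7 − 0.2a_S.
At a_S = 2: a_G = 5.7 − 0.2·2 = 5.3.

5.3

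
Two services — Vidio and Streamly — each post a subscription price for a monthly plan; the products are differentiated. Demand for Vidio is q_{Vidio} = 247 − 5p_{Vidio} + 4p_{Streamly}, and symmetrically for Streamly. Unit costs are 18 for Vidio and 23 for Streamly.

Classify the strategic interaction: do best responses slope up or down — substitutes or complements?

Vidio's profit: π = (p_{Vidio} − 18)(247 − 5p_{Vidio} + 4p_{Streamly}).
∂π/∂p_{Vidio} = 337 − 10p_{Vidio} + 4p_{Streamly} = 0 ⇒ p_{Vidio} = 33.7 + 0.4p_{Streamly}.
The best-response slope dp_{Vidio}/dp_{Streamly} = 0.4 > 0: the reaction function is upward-sloping, so the choices are strategic complements.

strategic complements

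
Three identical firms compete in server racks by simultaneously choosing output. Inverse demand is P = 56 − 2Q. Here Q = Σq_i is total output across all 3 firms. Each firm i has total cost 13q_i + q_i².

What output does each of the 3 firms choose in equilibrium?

A representative firm's profit is π_i = q_i(56 − 2Q) − 13q_i − q_i², with Q = q_i + Σ_{j≠i} q_j.
First-order condition: 43 − 6q_i − 2Σ_{j≠i} q_j = 0.
With identical firms, set every q_j = q: then 43 − 6q − 4q = 0, i.e. q = 43/10 = 4.3.

4.3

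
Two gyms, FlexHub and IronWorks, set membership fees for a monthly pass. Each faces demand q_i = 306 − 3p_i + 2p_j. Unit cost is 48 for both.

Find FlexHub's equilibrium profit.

FlexHub's profit: π = (p_{FlexHub} − 48)(306 − 3p_{FlexHub} + 2p_{IronWorks}).
∂π/∂p_{FlexHub} = 450 − 6p_{FlexHub} + 2p_{IronWorks} = 0 ⇒ p_{FlexHub} = 75 + (1/3)p_{IronWorks}.
By symmetry p_{IronWorks} = p_{FlexHub}; substituting into the reaction function, (2/3)p_{FlexHub} = 75 and p_{FlexHub} = 112.5.
q_{FlexHub} = 306 − 3·112.5 + 2·112.5 = 193.5.
Profit = (112.5 − 48)·193.5 = 12480.75.

12480.75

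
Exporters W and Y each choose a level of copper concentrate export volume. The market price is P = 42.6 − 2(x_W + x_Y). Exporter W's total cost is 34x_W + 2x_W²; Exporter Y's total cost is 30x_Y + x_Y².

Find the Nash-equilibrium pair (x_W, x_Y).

0.6, 1.9

Exporter W's profit: π = x_W(42.6 − 2(x_W + x_Y)) − 34x_W − 2x_W².
∂π/∂x_W = 8.6 − 8x_W − 2x_Y = 0, so x_W = 1.075 − 0.25x_Y.
For Y: ∂π/∂x_Y = 12.6 − 6x_Y − 2x_W = 0 ⇒ x_Y = 2.1 − (1/3)x_W.
Solving the two reaction functions simultaneously: (1 − (−0.25)(−1/3))x_W = 1.075 − 0.25·2.1, so (11/12)x_W = 0.55 and x_W = 0.6.
Then x_Y = 2.1 − (1/3)·0.6 = 1.9.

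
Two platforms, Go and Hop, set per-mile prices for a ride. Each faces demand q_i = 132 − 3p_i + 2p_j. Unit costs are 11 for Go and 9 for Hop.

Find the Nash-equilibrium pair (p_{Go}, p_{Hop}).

40.875, 40.125

Go's profit: π = (p_{Go} − 11)(132 − 3p_{Go} + 2p_{Hop}).
∂π/∂p_{Go} = 165 − 6p_{Go} + 2p_{Hop} = 0 ⇒ p_{Go} = 27.5 + (1/3)p_{Hop}.
Similarly p_{Hop} = 26.5 + (1/3)p_{Go}.
Solving the two reaction functions simultaneously: (1 − (1/3)(1/3))p_{Go} = 27.5 + (1/3)·26.5, so (8/9)p_{Go} = 109/3 and p_{Go} = 40.875.
Then p_{Hop} = 26.5 + (1/3)·40.875 = 40.125.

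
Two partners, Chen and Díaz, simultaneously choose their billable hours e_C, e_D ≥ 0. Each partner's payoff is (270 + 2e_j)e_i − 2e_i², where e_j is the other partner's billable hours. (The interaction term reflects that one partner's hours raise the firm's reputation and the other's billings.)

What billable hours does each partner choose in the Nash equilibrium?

Chen's payoff is (270 + 2e_D)e_C − 2e_C².
∂π/∂e_C = 270 + 2e_D − 4e_C = 0, so e_C = 67.5 + 0.5e_D.
By symmetry e_D = e_C; substituting into the reaction function, 0.5e_C = 67.5 and e_C = 135.

135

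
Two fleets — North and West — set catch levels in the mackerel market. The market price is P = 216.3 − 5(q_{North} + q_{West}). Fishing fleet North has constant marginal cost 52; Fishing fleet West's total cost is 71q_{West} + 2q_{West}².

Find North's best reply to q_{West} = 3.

14.93

Fishing fleet North's profit: π = q_{North}(216.3 − 5(q_{North} + q_{West})) − 52q_{North}.
∂π/∂q_{North} = 164.3 − 10q_{North} − 5q_{West} = 0, so q_{North} = 16.43 − 0.5q_{West}.
At q_{West} = 3: q_{North} = 16.43 − 0.5·3 = 14.93.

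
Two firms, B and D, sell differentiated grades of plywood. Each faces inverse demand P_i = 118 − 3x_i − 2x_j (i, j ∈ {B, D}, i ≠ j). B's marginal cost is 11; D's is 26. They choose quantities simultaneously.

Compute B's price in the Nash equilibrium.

Firm B's profit: π = x_B(118 − 3x_B − 2x_D) − 11x_B.
∂π/∂x_B = 107 − 6x_B − 2x_D = 0 ⇒ x_B = 107/6 − (1/3)x_D.
Similarly x_D = 46/3 − (1/3)x_B.
Substituting the second reaction function into the first: x_B = 107/6 − (1/3)(46/3 − (1/3)x_B), which gives (8/9)x_B = 229/18 ⇒ x_B = 14.3125.
Then x_D = 46/3 − (1/3)·14.3125 = 10.5625.
P_B = 118 − 3·14.3125 − 2·10.5625 = 53.9375.

53.9375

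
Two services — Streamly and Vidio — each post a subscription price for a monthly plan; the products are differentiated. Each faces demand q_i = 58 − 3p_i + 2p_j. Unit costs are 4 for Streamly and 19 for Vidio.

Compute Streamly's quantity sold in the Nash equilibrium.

48.9375

Streamly's profit: π = (p_{Streamly} − 4)(58 − 3p_{Streamly} + 2p_{Vidio}).
∂π/∂p_{Streamly} = 70 − 6p_{Streamly} + 2p_{Vidio} = 0 ⇒ p_{Streamly} = 35/3 + (1/3)p_{Vidio}.
Similarly p_{Vidio} = 115/6 + (1/3)p_{Streamly}.
Plugging p_{Vidio} into Streamly's best response: p_{Streamly} = 35/3 + (1/3)(115/6 + (1/3)p_{Streamly}) ⇒ (8/9)p_{Streamly} = 325/18, so p_{Streamly} = 20.3125.
Then p_{Vidio} = 115/6 + (1/3)·20.3125 = 25.9375.
q_{Streamly} = 58 − 3·20.3125 + 2·25.9375 = 48.9375.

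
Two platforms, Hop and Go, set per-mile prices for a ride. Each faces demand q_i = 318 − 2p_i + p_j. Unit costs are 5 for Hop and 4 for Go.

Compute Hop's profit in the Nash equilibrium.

Hop's profit: π = (p_{Hop} − 5)(318 − 2p_{Hop} + p_{Go}).
∂π/∂p_{Hop} = 328 − 4p_{Hop} + p_{Go} = 0 ⇒ p_{Hop} = 82 + 0.25p_{Go}.
Similarly p_{Go} = 81.5 + 0.25p_{Hop}.
Solving the two reaction functions simultaneously: (1 − (0.25)(0.25))p_{Hop} = 82 + 0.25·81.5, so 0.9375p_{Hop} = 102.375 and p_{Hop} = 109.2.
Then p_{Go} = 81.5 + 0.25·109.2 = 108.8.
q_{Hop} = 318 − 2·109.2 + 108.8 = 208.4.
Profit = (109.2 − 5)·208.4 = 21715.28.

21715.28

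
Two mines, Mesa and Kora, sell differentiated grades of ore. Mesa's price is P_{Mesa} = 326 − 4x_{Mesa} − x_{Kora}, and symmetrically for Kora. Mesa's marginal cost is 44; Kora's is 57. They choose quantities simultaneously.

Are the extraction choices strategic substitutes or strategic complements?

strategic substitutes

Mine Mesa's profit: π = x_{Mesa}(326 − 4x_{Mesa} − x_{Kora}) − 44x_{Mesa}.
∂π/∂x_{Mesa} = 282 − 8x_{Mesa} − x_{Kora} = 0 ⇒ x_{Mesa} = 35.25 − 0.125x_{Kora}.
The best-response slope dx_{Mesa}/dx_{Kora} = −0.125 < 0: the reaction function is downward-sloping, so the choices are strategic substitutes.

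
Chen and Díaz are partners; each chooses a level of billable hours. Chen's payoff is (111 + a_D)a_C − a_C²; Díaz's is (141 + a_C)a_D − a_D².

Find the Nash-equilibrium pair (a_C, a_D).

121, 131

Expanding Chen's payoff: 111a_C + a_Da_C − a_C².
∂π/∂a_C = 111 + a_D − 2a_C = 0, so a_C = 55.5 + 0.5a_D.
Likewise for Díaz: a_D = 70.5 + 0.5a_C.
Solving the two reaction functions simultaneously: (1 − (0.5)(0.5))a_C = 55.5 + 0.5·70.5, so 0.75a_C = 90.75 and a_C = 121.
Then a_D = 70.5 + 0.5·121 = 131.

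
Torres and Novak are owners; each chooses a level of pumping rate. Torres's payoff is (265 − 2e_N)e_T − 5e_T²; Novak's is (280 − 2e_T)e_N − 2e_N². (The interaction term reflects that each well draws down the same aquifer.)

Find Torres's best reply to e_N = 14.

23.7

Expanding Torres's payoff: 265e_T − 2e_Ne_T − 5e_T².
∂π/∂e_T = 265 − 2e_N − 10e_T = 0, so e_T = 26.5 − 0.2e_N.
At e_N = 14: e_T = 26.5 − 0.2·14 = 23.7.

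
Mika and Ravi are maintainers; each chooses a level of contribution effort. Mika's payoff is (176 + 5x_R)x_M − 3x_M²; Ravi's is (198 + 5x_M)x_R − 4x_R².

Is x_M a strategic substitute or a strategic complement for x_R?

strategic complements

Expanding Mika's payoff: 176x_M + 5x_Rx_M − 3x_M².
∂π/∂x_M = 176 + 5x_R − 6x_M = 0, so x_M = 88/3 + (5/6)x_R.
The best-response slope dx_M/dx_R = 5/6 > 0: the reaction function is upward-sloping, so the choices are strategic complements.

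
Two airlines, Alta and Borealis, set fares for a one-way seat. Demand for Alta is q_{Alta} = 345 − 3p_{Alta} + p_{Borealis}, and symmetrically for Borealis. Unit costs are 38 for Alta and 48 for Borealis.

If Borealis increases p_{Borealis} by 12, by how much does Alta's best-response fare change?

2

Alta's profit: π = (p_{Alta} − 38)(345 − 3p_{Alta} + p_{Borealis}).
∂π/∂p_{Alta} = 459 − 6p_{Alta} + p_{Borealis} = 0 ⇒ p_{Alta} = 76.5 + (1/6)p_{Borealis}.
The reaction-function slope is 1/6, so a 12-unit rise in p_{Borealis} moves p_{Alta} by 1/6 × 12 = 2. Alta's best response rises — the actions are strategic complements.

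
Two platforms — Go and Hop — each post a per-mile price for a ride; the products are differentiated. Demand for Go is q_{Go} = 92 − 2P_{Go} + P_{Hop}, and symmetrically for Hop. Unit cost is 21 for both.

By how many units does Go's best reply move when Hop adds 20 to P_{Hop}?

5

Go's profit: π = (P_{Go} − 21)(92 − 2P_{Go} + P_{Hop}).
∂π/∂P_{Go} = 134 − 4P_{Go} + P_{Hop} = 0 ⇒ P_{Go} = 33.5 + 0.25P_{Hop}.
The reaction-function slope is 0.25, so a 20-unit rise in P_{Hop} moves P_{Go} by 0.25 × 20 = 5. Go's best response rises — the actions are strategic complements.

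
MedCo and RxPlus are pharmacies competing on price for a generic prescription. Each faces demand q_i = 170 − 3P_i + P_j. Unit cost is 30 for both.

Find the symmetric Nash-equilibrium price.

52

MedCo's profit: π = (P_{MedCo} − 30)(170 − 3P_{MedCo} + P_{RxPlus}).
∂π/∂P_{MedCo} = 260 − 6P_{MedCo} + P_{RxPlus} = 0 ⇒ P_{MedCo} = 130/3 + (1/6)P_{RxPlus}.
The game is symmetric, so in equilibrium P_{RxPlus} = P_{MedCo}: the reaction function gives (5/6)P_{MedCo} = 130/3, hence P_{MedCo} = 52.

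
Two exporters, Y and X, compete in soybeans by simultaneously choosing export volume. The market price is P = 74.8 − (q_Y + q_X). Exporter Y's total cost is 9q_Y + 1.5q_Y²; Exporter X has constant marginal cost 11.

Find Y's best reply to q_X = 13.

Exporter Y's profit: π = q_Y(74.8 − (q_Y + q_X)) − 9q_Y − 1.5q_Y².
∂π/∂q_Y = 65.8 − 5q_Y − q_X = 0, so q_Y = 13.16 − 0.2q_X.
At q_X = 13: q_Y = 13.16 − 0.2·13 = 10.56.

10.56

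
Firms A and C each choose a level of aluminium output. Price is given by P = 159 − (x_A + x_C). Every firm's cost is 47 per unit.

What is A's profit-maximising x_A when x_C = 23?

Firm A's profit: π = x_A(159 − (x_A + x_C)) − 47x_A.
∂π/∂x_A = 112 − 2x_A − x_C = 0, so x_A = 56 − 0.5x_C.
At x_C = 23: x_A = 56 − 0.5·23 = 44.5.

44.5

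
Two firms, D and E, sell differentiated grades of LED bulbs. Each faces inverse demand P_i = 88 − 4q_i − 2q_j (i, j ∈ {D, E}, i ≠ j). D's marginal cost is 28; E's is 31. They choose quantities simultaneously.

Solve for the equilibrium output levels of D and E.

6.1, 5.6

Firm D's profit: π = q_D(88 − 4q_D − 2q_E) − 28q_D.
∂π/∂q_D = 60 − 8q_D − 2q_E = 0 ⇒ q_D = 7.5 − 0.25q_E.
Similarly q_E = 7.125 − 0.25q_D.
Substituting the second reaction function into the first: q_D = 7.5 − 0.25(7.125 − 0.25q_D), which gives 0.9375q_D = 183/32 ⇒ q_D = 6.1.
Then q_E = 7.125 − 0.25·6.1 = 5.6.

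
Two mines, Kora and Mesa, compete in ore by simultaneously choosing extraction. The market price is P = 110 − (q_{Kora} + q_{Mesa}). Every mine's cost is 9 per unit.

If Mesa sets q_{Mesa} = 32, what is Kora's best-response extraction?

34.5

Mine Kora's profit: π = q_{Kora}(110 − (q_{Kora} + q_{Mesa})) − 9q_{Kora}.
∂π/∂q_{Kora} = 101 − 2q_{Kora} − q_{Mesa} = 0, so q_{Kora} = 50.5 − 0.5q_{Mesa}.
At q_{Mesa} = 32: q_{Kora} = 50.5 − 0.5·32 = 34.5.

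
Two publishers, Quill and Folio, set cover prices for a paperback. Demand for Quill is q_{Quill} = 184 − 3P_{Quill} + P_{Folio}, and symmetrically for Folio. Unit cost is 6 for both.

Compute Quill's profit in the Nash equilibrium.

Quill's profit: π = (P_{Quill} − 6)(184 − 3P_{Quill} + P_{Folio}).
∂π/∂P_{Quill} = 202 − 6P_{Quill} + P_{Folio} = 0 ⇒ P_{Quill} = 101/3 + (1/6)P_{Folio}.
The game is symmetric, so in equilibrium P_{Folio} = P_{Quill}: the reaction function gives (5/6)P_{Quill} = 101/3, hence P_{Quill} = 40.4.
q_{Quill} = 184 − 3·40.4 + 40.4 = 103.2.
Profit = (40.4 − 6)·103.2 = 3550.08.

3550.08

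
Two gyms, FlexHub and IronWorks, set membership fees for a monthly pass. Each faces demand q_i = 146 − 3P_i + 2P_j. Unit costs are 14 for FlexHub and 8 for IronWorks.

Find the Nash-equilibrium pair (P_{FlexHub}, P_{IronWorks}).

45.875, 43.625

FlexHub's profit: π = (P_{FlexHub} − 14)(146 − 3P_{FlexHub} + 2P_{IronWorks}).
∂π/∂P_{FlexHub} = 188 − 6P_{FlexHub} + 2P_{IronWorks} = 0 ⇒ P_{FlexHub} = 94/3 + (1/3)P_{IronWorks}.
Similarly P_{IronWorks} = 85/3 + (1/3)P_{FlexHub}.
Substituting the second reaction function into the first: P_{FlexHub} = 94/3 + (1/3)(85/3 + (1/3)P_{FlexHub}), which gives (8/9)P_{FlexHub} = 367/9 ⇒ P_{FlexHub} = 45.875.
Then P_{IronWorks} = 85/3 + (1/3)·45.875 = 43.625.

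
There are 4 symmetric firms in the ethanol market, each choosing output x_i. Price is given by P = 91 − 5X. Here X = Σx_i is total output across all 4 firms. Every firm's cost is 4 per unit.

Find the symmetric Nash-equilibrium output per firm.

A representative firm's profit is π_i = x_i(91 − 5X) − 4x_i, with X = x_i + Σ_{j≠i} x_j.
First-order condition: 87 − 10x_i − 5Σ_{j≠i} x_j = 0.
With identical firms, set every x_j = x: then 87 − 10x − 15x = 0, i.e. x = 87/25 = 3.48.

3.48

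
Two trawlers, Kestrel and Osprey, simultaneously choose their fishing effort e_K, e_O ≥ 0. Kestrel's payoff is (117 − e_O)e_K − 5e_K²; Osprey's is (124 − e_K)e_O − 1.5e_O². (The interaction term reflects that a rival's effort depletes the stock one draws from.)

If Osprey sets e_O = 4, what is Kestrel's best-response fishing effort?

Expanding Kestrel's payoff: 117e_K − e_Oe_K − 5e_K².
∂π/∂e_K = 117 − e_O − 10e_K = 0, so e_K = 11.7 − 0.1e_O.
At e_O = 4: e_K = 11.7 − 0.1·4 = 11.3.

11.3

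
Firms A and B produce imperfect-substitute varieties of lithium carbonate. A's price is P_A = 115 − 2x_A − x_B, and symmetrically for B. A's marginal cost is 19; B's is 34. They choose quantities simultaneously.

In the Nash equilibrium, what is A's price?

Firm A's profit: π = x_A(115 − 2x_A − x_B) − 19x_A.
∂π/∂x_A = 96 − 4x_A − x_B = 0 ⇒ x_A = 24 − 0.25x_B.
Similarly x_B = 20.25 − 0.25x_A.
Plugging x_B into A's best response: x_A = 24 − 0.25(20.25 − 0.25x_A) ⇒ 0.9375x_A = 18.9375, so x_A = 20.2.
Then x_B = 20.25 − 0.25·20.2 = 15.2.
P_A = 115 − 2·20.2 − 15.2 = 59.4.

59.4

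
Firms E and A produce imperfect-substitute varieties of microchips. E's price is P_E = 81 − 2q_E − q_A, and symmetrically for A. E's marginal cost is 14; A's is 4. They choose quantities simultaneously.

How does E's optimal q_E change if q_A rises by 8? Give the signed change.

Firm E's profit: π = q_E(81 − 2q_E − q_A) − 14q_E.
∂π/∂q_E = 67 − 4q_E − q_A = 0 ⇒ q_E = 16.75 − 0.25q_A.
The reaction-function slope is −0.25, so an 8-unit rise in q_A moves q_E by −0.25 × 8 = −2. E's best response falls — the actions are strategic substitutes.

-2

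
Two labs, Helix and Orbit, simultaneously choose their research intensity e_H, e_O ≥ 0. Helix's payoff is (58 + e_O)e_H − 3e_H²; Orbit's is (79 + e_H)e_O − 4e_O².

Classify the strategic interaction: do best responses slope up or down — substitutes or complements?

strategic complements

Expanding Helix's payoff: 58e_H + e_Oe_H − 3e_H².
∂π/∂e_H = 58 + e_O − 6e_H = 0, so e_H = 29/3 + (1/6)e_O.
The best-response slope de_H/de_O = 1/6 > 0: the reaction function is upward-sloping, so the choices are strategic complements.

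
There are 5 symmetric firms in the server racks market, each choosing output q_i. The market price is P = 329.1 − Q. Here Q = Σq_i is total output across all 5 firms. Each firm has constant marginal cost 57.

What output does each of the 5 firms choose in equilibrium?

45.35

A representative firm's profit is π_i = q_i(329.1 − Q) − 57q_i, with Q = q_i + Σ_{j≠i} q_j.
First-order condition: 272.1 − 2q_i − Σ_{j≠i} q_j = 0.
Imposing symmetry (q_j = q for all j) turns Σ_{j≠i} q_j into 4q, so 272.1 = 6q and q = 45.35.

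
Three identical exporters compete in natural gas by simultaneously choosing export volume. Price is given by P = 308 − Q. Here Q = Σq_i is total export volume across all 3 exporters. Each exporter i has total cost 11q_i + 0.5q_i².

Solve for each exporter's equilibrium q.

59.4

A representative exporter's profit is π_i = q_i(308 − Q) − 11q_i − 0.5q_i², with Q = q_i + Σ_{j≠i} q_j.
First-order condition: 297 − 3q_i − Σ_{j≠i} q_j = 0.
Imposing symmetry (q_j = q for all j) turns Σ_{j≠i} q_j into 2q, so 297 = 5q and q = 59.4.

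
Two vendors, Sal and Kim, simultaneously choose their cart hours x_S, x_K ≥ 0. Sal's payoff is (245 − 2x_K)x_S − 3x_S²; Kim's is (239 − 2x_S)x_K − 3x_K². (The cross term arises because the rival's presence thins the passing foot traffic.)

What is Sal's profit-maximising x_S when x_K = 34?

29.5

Expanding Sal's payoff: 245x_S − 2x_Kx_S − 3x_S².
∂π/∂x_S = 245 − 2x_K − 6x_S = 0, so x_S = 245/6 − (1/3)x_K.
At x_K = 34: x_S = 245/6 − (1/3)·34 = 29.5.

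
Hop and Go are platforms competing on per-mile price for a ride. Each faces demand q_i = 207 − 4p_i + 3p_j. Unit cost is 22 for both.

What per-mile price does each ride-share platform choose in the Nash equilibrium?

59

Hop's profit: π = (p_{Hop} − 22)(207 − 4p_{Hop} + 3p_{Go}).
∂π/∂p_{Hop} = 295 − 8p_{Hop} + 3p_{Go} = 0 ⇒ p_{Hop} = 36.875 + 0.375p_{Go}.
By symmetry p_{Go} = p_{Hop}; substituting into the reaction function, 0.625p_{Hop} = 36.875 and p_{Hop} = 59.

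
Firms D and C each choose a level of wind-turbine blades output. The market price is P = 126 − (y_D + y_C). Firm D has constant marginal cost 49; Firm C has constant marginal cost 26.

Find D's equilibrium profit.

324

Firm D's profit: π = y_D(126 − (y_D + y_C)) − 49y_D.
∂π/∂y_D = 77 − 2y_D − y_C = 0, so y_D = 38.5 − 0.5y_C.
By the same steps for C: y_C = 50 − 0.5y_D.
Plugging y_C into D's best response: y_D = 38.5 − 0.5(50 − 0.5y_D) ⇒ 0.75y_D = 13.5, so y_D = 18.
Then y_C = 50 − 0.5·18 = 41.
Price P = 126 − 59 = 67.
D's profit: (67 − 49)·18 = 324.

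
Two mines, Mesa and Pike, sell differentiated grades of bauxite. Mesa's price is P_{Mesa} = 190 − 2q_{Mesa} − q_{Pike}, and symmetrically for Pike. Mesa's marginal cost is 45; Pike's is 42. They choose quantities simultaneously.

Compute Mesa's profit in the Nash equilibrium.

1658.88

Mine Mesa's profit: π = q_{Mesa}(190 − 2q_{Mesa} − q_{Pike}) − 45q_{Mesa}.
∂π/∂q_{Mesa} = 145 − 4q_{Mesa} − q_{Pike} = 0 ⇒ q_{Mesa} = 36.25 − 0.25q_{Pike}.
Similarly q_{Pike} = 37 − 0.25q_{Mesa}.
Solving the two reaction functions simultaneously: (1 − (−0.25)(−0.25))q_{Mesa} = 36.25 − 0.25·37, so 0.9375q_{Mesa} = 27 and q_{Mesa} = 28.8.
Then q_{Pike} = 37 − 0.25·28.8 = 29.8.
P_{Mesa} = 190 − 2·28.8 − 29.8 = 102.6.
Profit = (102.6 − 45)·28.8 = 1658.88.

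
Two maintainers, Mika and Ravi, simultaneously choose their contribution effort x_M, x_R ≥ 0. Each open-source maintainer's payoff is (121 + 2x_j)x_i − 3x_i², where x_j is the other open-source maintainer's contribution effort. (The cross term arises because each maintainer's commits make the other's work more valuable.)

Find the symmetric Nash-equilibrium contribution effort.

Mika's payoff is (121 + 2x_R)x_M − 3x_M².
∂π/∂x_M = 121 + 2x_R − 6x_M = 0, so x_M = 121/6 + (1/3)x_R.
Setting x_M = x_R in the reaction function: x_M = 121/6 + (1/3)x_M, so x_M = (121/6) / (2/3) = 30.25.

30.25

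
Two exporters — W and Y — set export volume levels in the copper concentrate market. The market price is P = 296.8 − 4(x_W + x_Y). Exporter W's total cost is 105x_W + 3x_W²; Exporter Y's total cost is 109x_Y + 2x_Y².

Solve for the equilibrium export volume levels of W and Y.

10.2, 12.25

Exporter W's profit: π = x_W(296.8 − 4(x_W + x_Y)) − 105x_W − 3x_W².
∂π/∂x_W = 191.8 − 14x_W − 4x_Y = 0, so x_W = 13.7 − (2/7)x_Y.
For Y: ∂π/∂x_Y = 187.8 − 12x_Y − 4x_W = 0 ⇒ x_Y = 15.65 − (1/3)x_W.
Substituting the second reaction function into the first: x_W = 13.7 − (2/7)(15.65 − (1/3)x_W), which gives (19/21)x_W = 323/35 ⇒ x_W = 10.2.
Then x_Y = 15.65 − (1/3)·10.2 = 12.25.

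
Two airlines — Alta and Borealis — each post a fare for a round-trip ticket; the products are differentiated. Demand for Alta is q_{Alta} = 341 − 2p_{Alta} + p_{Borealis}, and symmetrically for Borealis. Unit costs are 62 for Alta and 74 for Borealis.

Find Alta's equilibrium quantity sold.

189.2

Alta's profit: π = (p_{Alta} − 62)(341 − 2p_{Alta} + p_{Borealis}).
∂π/∂p_{Alta} = 465 − 4p_{Alta} + p_{Borealis} = 0 ⇒ p_{Alta} = 116.25 + 0.25p_{Borealis}.
Similarly p_{Borealis} = 122.25 + 0.25p_{Alta}.
Substituting the second reaction function into the first: p_{Alta} = 116.25 + 0.25(122.25 + 0.25p_{Alta}), which gives 0.9375p_{Alta} = 146.8125 ⇒ p_{Alta} = 156.6.
Then p_{Borealis} = 122.25 + 0.25·156.6 = 161.4.
q_{Alta} = 341 − 2·156.6 + 161.4 = 189.2.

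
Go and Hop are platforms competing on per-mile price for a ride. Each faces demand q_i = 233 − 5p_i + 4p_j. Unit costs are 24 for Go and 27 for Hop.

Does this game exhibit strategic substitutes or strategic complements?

Go's profit: π = (p_{Go} − 24)(233 − 5p_{Go} + 4p_{Hop}).
∂π/∂p_{Go} = 353 − 10p_{Go} + 4p_{Hop} = 0 ⇒ p_{Go} = 35.3 + 0.4p_{Hop}.
The best-response slope dp_{Go}/dp_{Hop} = 0.4 > 0: the reaction function is upward-sloping, so the choices are strategic complements.

strategic complements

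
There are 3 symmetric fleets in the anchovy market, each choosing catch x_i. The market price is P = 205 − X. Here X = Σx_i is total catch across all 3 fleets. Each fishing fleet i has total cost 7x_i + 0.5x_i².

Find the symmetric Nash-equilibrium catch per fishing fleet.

A representative fishing fleet's profit is π_i = x_i(205 − X) − 7x_i − 0.5x_i², with X = x_i + Σ_{j≠i} x_j.
First-order condition: 198 − 3x_i − Σ_{j≠i} x_j = 0.
Imposing symmetry (x_j = x for all j) turns Σ_{j≠i} x_j into 2x, so 198 = 5x and x = 39.6.

39.6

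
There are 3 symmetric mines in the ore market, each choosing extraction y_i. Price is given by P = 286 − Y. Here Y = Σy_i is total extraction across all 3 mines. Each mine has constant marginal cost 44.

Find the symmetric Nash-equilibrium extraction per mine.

A representative mine's profit is π_i = y_i(286 − Y) − 44y_i, with Y = y_i + Σ_{j≠i} y_j.
First-order condition: 242 − 2y_i − Σ_{j≠i} y_j = 0.
Imposing symmetry (y_j = y for all j) turns Σ_{j≠i} y_j into 2y, so 242 = 4y and y = 60.5.

60.5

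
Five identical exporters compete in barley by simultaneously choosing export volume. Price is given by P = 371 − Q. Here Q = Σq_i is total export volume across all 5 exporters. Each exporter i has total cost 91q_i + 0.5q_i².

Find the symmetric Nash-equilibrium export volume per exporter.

A representative exporter's profit is π_i = q_i(371 − Q) − 91q_i − 0.5q_i², with Q = q_i + Σ_{j≠i} q_j.
First-order condition: 280 − 3q_i − Σ_{j≠i} q_j = 0.
In a symmetric equilibrium every exporter chooses the same q, so Σ_{j≠i} q_j = 4q. The condition becomes 280 − 7q = 0, giving q = 280/7 = 40.

40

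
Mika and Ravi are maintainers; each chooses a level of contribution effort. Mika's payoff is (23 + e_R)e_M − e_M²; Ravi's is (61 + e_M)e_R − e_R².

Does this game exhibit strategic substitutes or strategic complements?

strategic complements

Expanding Mika's payoff: 23e_M + e_Re_M − e_M².
∂π/∂e_M = 23 + e_R − 2e_M = 0, so e_M = 11.5 + 0.5e_R.
The best-response slope de_M/de_R = 0.5 > 0: the reaction function is upward-sloping, so the choices are strategic complements.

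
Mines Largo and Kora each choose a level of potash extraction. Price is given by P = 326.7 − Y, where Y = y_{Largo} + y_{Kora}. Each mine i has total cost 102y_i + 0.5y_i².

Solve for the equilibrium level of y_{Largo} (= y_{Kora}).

56.175

Mine Largo's profit: π = y_{Largo}(326.7 − (y_{Largo} + y_{Kora})) − 102y_{Largo} − 0.5y_{Largo}².
∂π/∂y_{Largo} = 224.7 − 3y_{Largo} − y_{Kora} = 0, so y_{Largo} = 74.9 − (1/3)y_{Kora}.
The game is symmetric, so in equilibrium y_{Kora} = y_{Largo}: the reaction function gives (4/3)y_{Largo} = 74.9, hence y_{Largo} = 56.175.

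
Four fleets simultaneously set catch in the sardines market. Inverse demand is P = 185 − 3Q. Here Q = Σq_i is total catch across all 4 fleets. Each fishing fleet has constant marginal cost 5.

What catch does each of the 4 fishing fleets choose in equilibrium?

12

A representative fishing fleet's profit is π_i = q_i(185 − 3Q) − 5q_i, with Q = q_i + Σ_{j≠i} q_j.
First-order condition: 180 − 6q_i − 3Σ_{j≠i} q_j = 0.
Imposing symmetry (q_j = q for all j) turns Σ_{j≠i} q_j into 3q, so 180 = 15q and q = 12.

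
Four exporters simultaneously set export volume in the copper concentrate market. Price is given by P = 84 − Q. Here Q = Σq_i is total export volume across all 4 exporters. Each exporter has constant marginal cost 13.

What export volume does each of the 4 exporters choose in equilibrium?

A representative exporter's profit is π_i = q_i(84 − Q) − 13q_i, with Q = q_i + Σ_{j≠i} q_j.
First-order condition: 71 − 2q_i − Σ_{j≠i} q_j = 0.
With identical exporters, set every q_j = q: then 71 − 2q − 3q = 0, i.e. q = 71/5 = 14.2.

14.2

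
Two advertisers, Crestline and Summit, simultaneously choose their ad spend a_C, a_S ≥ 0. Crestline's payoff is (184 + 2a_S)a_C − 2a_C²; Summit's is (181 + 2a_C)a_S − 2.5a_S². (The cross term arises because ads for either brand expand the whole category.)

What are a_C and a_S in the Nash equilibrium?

80.125, 68.25

Expanding Crestline's payoff: 184a_C + 2a_Sa_C − 2a_C².
∂π/∂a_C = 184 + 2a_S − 4a_C = 0, so a_C = 46 + 0.5a_S.
Likewise for Summit: a_S = 36.2 + 0.4a_C.
Plugging a_S into Crestline's best response: a_C = 46 + 0.5(36.2 + 0.4a_C) ⇒ 0.8a_C = 64.1, so a_C = 80.125.
Then a_S = 36.2 + 0.4·80.125 = 68.25.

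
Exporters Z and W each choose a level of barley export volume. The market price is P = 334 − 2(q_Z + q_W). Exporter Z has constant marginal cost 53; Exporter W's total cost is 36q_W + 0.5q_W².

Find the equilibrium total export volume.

89.9375

Exporter Z's profit: π = q_Z(334 − 2(q_Z + q_W)) − 53q_Z.
∂π/∂q_Z = 281 − 4q_Z − 2q_W = 0, so q_Z = 70.25 − 0.5q_W.
For W: ∂π/∂q_W = 298 − 5q_W − 2q_Z = 0 ⇒ q_W = 59.6 − 0.4q_Z.
Solving the two reaction functions simultaneously: (1 − (−0.5)(−0.4))q_Z = 70.25 − 0.5·59.6, so 0.8q_Z = 40.45 and q_Z = 50.5625.
Then q_W = 59.6 − 0.4·50.5625 = 39.375.
Total export volume: 50.5625 + 39.375 = 89.9375.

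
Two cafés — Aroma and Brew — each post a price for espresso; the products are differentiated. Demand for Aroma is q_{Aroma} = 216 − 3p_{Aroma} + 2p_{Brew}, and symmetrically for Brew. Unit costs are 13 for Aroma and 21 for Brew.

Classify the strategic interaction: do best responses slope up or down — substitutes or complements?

Aroma's profit: π = (p_{Aroma} − 13)(216 − 3p_{Aroma} + 2p_{Brew}).
∂π/∂p_{Aroma} = 255 − 6p_{Aroma} + 2p_{Brew} = 0 ⇒ p_{Aroma} = 42.5 + (1/3)p_{Brew}.
The best-response slope dp_{Aroma}/dp_{Brew} = 1/3 > 0: the reaction function is upward-sloping, so the choices are strategic complements.

strategic complements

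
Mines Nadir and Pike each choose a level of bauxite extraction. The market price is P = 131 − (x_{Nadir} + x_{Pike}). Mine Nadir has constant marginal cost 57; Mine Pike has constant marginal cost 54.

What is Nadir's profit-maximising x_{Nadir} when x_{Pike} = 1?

36.5

Mine Nadir's profit: π = x_{Nadir}(131 − (x_{Nadir} + x_{Pike})) − 57x_{Nadir}.
∂π/∂x_{Nadir} = 74 − 2x_{Nadir} − x_{Pike} = 0, so x_{Nadir} = 37 − 0.5x_{Pike}.
At x_{Pike} = 1: x_{Nadir} = 37 − 0.5·1 = 36.5.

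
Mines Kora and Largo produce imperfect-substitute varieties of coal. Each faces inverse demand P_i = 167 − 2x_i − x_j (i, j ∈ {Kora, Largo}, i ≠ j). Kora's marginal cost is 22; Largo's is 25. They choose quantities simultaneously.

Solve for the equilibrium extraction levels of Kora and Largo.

29.2, 28.2

Mine Kora's profit: π = x_{Kora}(167 − 2x_{Kora} − x_{Largo}) − 22x_{Kora}.
∂π/∂x_{Kora} = 145 − 4x_{Kora} − x_{Largo} = 0 ⇒ x_{Kora} = 36.25 − 0.25x_{Largo}.
Similarly x_{Largo} = 35.5 − 0.25x_{Kora}.
Plugging x_{Largo} into Kora's best response: x_{Kora} = 36.25 − 0.25(35.5 − 0.25x_{Kora}) ⇒ 0.9375x_{Kora} = 27.375, so x_{Kora} = 29.2.
Then x_{Largo} = 35.5 − 0.25·29.2 = 28.2.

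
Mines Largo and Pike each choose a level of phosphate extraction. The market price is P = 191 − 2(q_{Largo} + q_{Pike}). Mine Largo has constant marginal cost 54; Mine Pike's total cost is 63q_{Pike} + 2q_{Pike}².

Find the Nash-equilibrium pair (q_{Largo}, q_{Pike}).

Mine Largo's profit: π = q_{Largo}(191 − 2(q_{Largo} + q_{Pike})) − 54q_{Largo}.
∂π/∂q_{Largo} = 137 − 4q_{Largo} − 2q_{Pike} = 0, so q_{Largo} = 34.25 − 0.5q_{Pike}.
For Pike: ∂π/∂q_{Pike} = 128 − 8q_{Pike} − 2q_{Largo} = 0 ⇒ q_{Pike} = 16 − 0.25q_{Largo}.
Solving the two reaction functions simultaneously: (1 − (−0.5)(−0.25))q_{Largo} = 34.25 − 0.5·16, so 0.875q_{Largo} = 26.25 and q_{Largo} = 30.
Then q_{Pike} = 16 − 0.25·30 = 8.5.

30, 8.5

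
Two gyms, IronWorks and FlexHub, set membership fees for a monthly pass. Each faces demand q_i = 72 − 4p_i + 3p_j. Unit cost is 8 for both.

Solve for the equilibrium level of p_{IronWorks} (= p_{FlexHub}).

IronWorks's profit: π = (p_{IronWorks} − 8)(72 − 4p_{IronWorks} + 3p_{FlexHub}).
∂π/∂p_{IronWorks} = 104 − 8p_{IronWorks} + 3p_{FlexHub} = 0 ⇒ p_{IronWorks} = 13 + 0.375p_{FlexHub}.
The game is symmetric, so in equilibrium p_{FlexHub} = p_{IronWorks}: the reaction function gives 0.625p_{IronWorks} = 13, hence p_{IronWorks} = 20.8.

20.8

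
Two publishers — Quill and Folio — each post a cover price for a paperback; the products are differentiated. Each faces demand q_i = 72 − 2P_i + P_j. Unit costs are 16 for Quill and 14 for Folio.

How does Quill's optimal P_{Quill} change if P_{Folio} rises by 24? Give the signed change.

6

Quill's profit: π = (P_{Quill} − 16)(72 − 2P_{Quill} + P_{Folio}).
∂π/∂P_{Quill} = 104 − 4P_{Quill} + P_{Folio} = 0 ⇒ P_{Quill} = 26 + 0.25P_{Folio}.
The reaction-function slope is 0.25, so a 24-unit rise in P_{Folio} moves P_{Quill} by 0.25 × 24 = 6. Quill's best response rises — the actions are strategic complements.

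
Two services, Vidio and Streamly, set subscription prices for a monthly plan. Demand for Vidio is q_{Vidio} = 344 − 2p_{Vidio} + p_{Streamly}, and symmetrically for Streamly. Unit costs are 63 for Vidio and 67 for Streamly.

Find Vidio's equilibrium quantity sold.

Vidio's profit: π = (p_{Vidio} − 63)(344 − 2p_{Vidio} + p_{Streamly}).
∂π/∂p_{Vidio} = 470 − 4p_{Vidio} + p_{Streamly} = 0 ⇒ p_{Vidio} = 117.5 + 0.25p_{Streamly}.
Similarly p_{Streamly} = 119.5 + 0.25p_{Vidio}.
Plugging p_{Streamly} into Vidio's best response: p_{Vidio} = 117.5 + 0.25(119.5 + 0.25p_{Vidio}) ⇒ 0.9375p_{Vidio} = 147.375, so p_{Vidio} = 157.2.
Then p_{Streamly} = 119.5 + 0.25·157.2 = 158.8.
q_{Vidio} = 344 − 2·157.2 + 158.8 = 188.4.

188.4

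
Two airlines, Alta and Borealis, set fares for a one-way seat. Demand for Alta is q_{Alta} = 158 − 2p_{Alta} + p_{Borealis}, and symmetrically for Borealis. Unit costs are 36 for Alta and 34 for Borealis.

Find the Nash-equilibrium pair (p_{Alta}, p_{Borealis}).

76.4, 75.6

Alta's profit: π = (p_{Alta} − 36)(158 − 2p_{Alta} + p_{Borealis}).
∂π/∂p_{Alta} = 230 − 4p_{Alta} + p_{Borealis} = 0 ⇒ p_{Alta} = 57.5 + 0.25p_{Borealis}.
Similarly p_{Borealis} = 56.5 + 0.25p_{Alta}.
Substituting the second reaction function into the first: p_{Alta} = 57.5 + 0.25(56.5 + 0.25p_{Alta}), which gives 0.9375p_{Alta} = 71.625 ⇒ p_{Alta} = 76.4.
Then p_{Borealis} = 56.5 + 0.25·76.4 = 75.6.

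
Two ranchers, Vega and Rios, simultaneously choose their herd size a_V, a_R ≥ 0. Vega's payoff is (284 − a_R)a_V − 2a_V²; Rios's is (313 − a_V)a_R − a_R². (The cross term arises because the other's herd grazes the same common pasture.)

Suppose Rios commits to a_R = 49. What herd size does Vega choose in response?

Expanding Vega's payoff: 284a_V − a_Ra_V − 2a_V².
∂π/∂a_V = 284 − a_R − 4a_V = 0, so a_V = 71 − 0.25a_R.
At a_R = 49: a_V = 71 − 0.25·49 = 58.75.

58.75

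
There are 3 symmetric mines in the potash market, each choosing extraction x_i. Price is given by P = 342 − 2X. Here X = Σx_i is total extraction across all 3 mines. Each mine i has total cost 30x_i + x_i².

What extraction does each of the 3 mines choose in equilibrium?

A representative mine's profit is π_i = x_i(342 − 2X) − 30x_i − x_i², with X = x_i + Σ_{j≠i} x_j.
First-order condition: 312 − 6x_i − 2Σ_{j≠i} x_j = 0.
In a symmetric equilibrium every mine chooses the same x, so Σ_{j≠i} x_j = 2x. The condition becomes 312 − 10x = 0, giving x = 312/10 = 31.2.

31.2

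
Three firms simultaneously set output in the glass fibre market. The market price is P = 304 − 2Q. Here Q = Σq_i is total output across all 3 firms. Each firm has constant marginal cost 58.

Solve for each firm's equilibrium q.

A representative firm's profit is π_i = q_i(304 − 2Q) − 58q_i, with Q = q_i + Σ_{j≠i} q_j.
First-order condition: 246 − 4q_i − 2Σ_{j≠i} q_j = 0.
In a symmetric equilibrium every firm chooses the same q, so Σ_{j≠i} q_j = 2q. The condition becomes 246 − 8q = 0, giving q = 246/8 = 30.75.

30.75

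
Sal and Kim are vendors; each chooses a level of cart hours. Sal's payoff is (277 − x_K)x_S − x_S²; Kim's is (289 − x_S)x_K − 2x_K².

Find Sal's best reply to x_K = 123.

Expanding Sal's payoff: 277x_S − x_Kx_S − x_S².
∂π/∂x_S = 277 − x_K − 2x_S = 0, so x_S = 138.5 − 0.5x_K.
At x_K = 123: x_S = 138.5 − 0.5·123 = 77.

77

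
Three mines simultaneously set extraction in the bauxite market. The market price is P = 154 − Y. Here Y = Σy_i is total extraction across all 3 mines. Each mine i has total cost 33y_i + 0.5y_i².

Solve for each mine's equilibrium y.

24.2

A representative mine's profit is π_i = y_i(154 − Y) − 33y_i − 0.5y_i², with Y = y_i + Σ_{j≠i} y_j.
First-order condition: 121 − 3y_i − Σ_{j≠i} y_j = 0.
In a symmetric equilibrium every mine chooses the same y, so Σ_{j≠i} y_j = 2y. The condition becomes 121 − 5y = 0, giving y = 121/5 = 24.2.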